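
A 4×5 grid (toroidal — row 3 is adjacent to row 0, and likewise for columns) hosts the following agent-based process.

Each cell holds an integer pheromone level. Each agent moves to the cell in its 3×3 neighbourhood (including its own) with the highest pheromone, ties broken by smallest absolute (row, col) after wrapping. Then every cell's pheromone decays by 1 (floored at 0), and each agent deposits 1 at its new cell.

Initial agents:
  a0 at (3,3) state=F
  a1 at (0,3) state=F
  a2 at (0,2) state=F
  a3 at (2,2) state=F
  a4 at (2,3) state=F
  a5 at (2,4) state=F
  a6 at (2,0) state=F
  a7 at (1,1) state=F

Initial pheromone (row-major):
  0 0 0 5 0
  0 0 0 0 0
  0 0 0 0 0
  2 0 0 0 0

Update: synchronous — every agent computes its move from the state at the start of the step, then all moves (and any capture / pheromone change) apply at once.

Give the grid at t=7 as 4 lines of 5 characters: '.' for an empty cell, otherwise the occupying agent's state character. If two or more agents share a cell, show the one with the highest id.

t=1: a0@(0,3) a1@(0,3) a2@(0,3) a3@(1,1) a4@(1,2) a5@(3,0) a6@(3,0) a7@(0,0) | pheromone: 1 0 0 7 0 / 0 1 1 0 0 / 0 0 0 0 0 / 3 0 0 0 0
t=2: a0@(0,3) a1@(0,3) a2@(0,3) a3@(0,0) a4@(0,3) a5@(3,0) a6@(3,0) a7@(3,0) | pheromone: 1 0 0 10 0 / 0 0 0 0 0 / 0 0 0 0 0 / 5 0 0 0 0
t=3: a0@(0,3) a1@(0,3) a2@(0,3) a3@(3,0) a4@(0,3) a5@(3,0) a6@(3,0) a7@(3,0) | pheromone: 0 0 0 13 0 / 0 0 0 0 0 / 0 0 0 0 0 / 8 0 0 0 0
t=4: a0@(0,3) a1@(0,3) a2@(0,3) a3@(3,0) a4@(0,3) a5@(3,0) a6@(3,0) a7@(3,0) | pheromone: 0 0 0 16 0 / 0 0 0 0 0 / 0 0 0 0 0 / 11 0 0 0 0
t=5: a0@(0,3) a1@(0,3) a2@(0,3) a3@(3,0) a4@(0,3) a5@(3,0) a6@(3,0) a7@(3,0) | pheromone: 0 0 0 19 0 / 0 0 0 0 0 / 0 0 0 0 0 / 14 0 0 0 0
t=6: a0@(0,3) a1@(0,3) a2@(0,3) a3@(3,0) a4@(0,3) a5@(3,0) a6@(3,0) a7@(3,0) | pheromone: 0 0 0 22 0 / 0 0 0 0 0 / 0 0 0 0 0 / 17 0 0 0 0
t=7: a0@(0,3) a1@(0,3) a2@(0,3) a3@(3,0) a4@(0,3) a5@(3,0) a6@(3,0) a7@(3,0) | pheromone: 0 0 0 25 0 / 0 0 0 0 0 / 0 0 0 0 0 / 20 0 0 0 0

...F.
.....
.....
F....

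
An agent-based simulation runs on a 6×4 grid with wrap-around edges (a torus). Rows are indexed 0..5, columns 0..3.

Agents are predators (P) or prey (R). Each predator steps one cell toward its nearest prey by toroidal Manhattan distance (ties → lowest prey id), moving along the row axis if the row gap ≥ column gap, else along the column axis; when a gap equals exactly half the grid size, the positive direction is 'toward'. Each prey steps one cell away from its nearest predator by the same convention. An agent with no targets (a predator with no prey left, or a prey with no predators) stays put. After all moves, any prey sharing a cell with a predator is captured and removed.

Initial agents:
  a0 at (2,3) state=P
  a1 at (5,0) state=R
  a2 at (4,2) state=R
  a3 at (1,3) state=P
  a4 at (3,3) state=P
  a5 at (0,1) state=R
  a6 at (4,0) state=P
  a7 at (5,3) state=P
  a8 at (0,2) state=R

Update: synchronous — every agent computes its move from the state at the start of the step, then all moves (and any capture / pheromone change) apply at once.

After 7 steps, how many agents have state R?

t=1: a0@(3,3):P a1@(0,0):R a2@(5,2):R a3@(0,3):P a4@(4,3):P a5@(0,0):R a6@(5,0):P a7@(5,0):P a8@(5,2):R
t=2: a0@(4,3):P a1@(0,1):R a2@(4,2):R a3@(0,0):P a4@(5,3):P a5@(0,1):R a6@(0,0):P a7@(0,0):P a8@(4,2):R
t=3: a0@(4,2):P a1@(0,2):R a2@(4,1):R a3@(0,1):P a4@(4,3):P a5@(0,2):R a6@(0,1):P a7@(0,1):P a8@(4,1):R
t=4: a0@(4,1):P a1@(0,3):R a3@(0,2):P a4@(4,0):P a5@(0,3):R a6@(0,2):P a7@(0,2):P
t=5: a0@(5,1):P a1@(0,0):R a3@(0,3):P a4@(5,0):P a5@(0,0):R a6@(0,3):P a7@(0,3):P
t=6: a0@(0,1):P a3@(0,0):P a4@(0,0):P a6@(0,0):P a7@(0,0):P
t=7: (unchanged — steady state)

0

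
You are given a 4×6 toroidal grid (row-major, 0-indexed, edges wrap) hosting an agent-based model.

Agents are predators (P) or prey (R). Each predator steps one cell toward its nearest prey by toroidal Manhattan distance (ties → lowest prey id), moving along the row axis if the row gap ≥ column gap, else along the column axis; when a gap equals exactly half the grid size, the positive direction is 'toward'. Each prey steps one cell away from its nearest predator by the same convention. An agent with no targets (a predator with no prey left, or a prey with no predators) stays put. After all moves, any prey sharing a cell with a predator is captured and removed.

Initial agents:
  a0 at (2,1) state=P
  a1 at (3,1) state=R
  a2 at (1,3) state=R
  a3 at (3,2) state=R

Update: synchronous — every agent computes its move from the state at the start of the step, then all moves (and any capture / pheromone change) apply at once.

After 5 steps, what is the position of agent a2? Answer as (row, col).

t=1: a0@(3,1):P a1@(0,1):R a2@(1,4):R a3@(0,2):R
t=2: a0@(0,1):P a1@(1,1):R a2@(1,3):R a3@(1,2):R
t=3: a0@(1,1):P a1@(2,1):R a2@(1,4):R a3@(2,2):R
t=4: a0@(2,1):P a1@(3,1):R a2@(1,3):R a3@(3,2):R
t=5: a0@(3,1):P a1@(0,1):R a2@(1,4):R a3@(0,2):R

(1, 4)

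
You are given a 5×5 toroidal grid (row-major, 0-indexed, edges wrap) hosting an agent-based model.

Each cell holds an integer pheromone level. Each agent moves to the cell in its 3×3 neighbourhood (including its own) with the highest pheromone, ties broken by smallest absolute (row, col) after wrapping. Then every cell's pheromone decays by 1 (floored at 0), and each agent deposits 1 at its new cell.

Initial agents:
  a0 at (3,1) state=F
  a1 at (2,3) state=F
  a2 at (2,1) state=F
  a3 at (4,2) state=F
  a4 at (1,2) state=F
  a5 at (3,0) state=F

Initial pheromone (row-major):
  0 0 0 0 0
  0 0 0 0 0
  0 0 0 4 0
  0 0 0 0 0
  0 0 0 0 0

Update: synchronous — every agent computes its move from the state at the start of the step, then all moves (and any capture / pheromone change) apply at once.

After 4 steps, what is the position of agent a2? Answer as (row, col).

(2, 0)

t=1: a0@(2,0) a1@(2,3) a2@(1,0) a3@(0,1) a4@(2,3) a5@(2,0) | pheromone: 0 1 0 0 0 / 1 0 0 0 0 / 2 0 0 5 0 / 0 0 0 0 0 / 0 0 0 0 0
t=2: a0@(2,0) a1@(2,3) a2@(2,0) a3@(0,1) a4@(2,3) a5@(2,0) | pheromone: 0 1 0 0 0 / 0 0 0 0 0 / 4 0 0 6 0 / 0 0 0 0 0 / 0 0 0 0 0
t=3: a0@(2,0) a1@(2,3) a2@(2,0) a3@(0,1) a4@(2,3) a5@(2,0) | pheromone: 0 1 0 0 0 / 0 0 0 0 0 / 6 0 0 7 0 / 0 0 0 0 0 / 0 0 0 0 0
t=4: a0@(2,0) a1@(2,3) a2@(2,0) a3@(0,1) a4@(2,3) a5@(2,0) | pheromone: 0 1 0 0 0 / 0 0 0 0 0 / 8 0 0 8 0 / 0 0 0 0 0 / 0 0 0 0 0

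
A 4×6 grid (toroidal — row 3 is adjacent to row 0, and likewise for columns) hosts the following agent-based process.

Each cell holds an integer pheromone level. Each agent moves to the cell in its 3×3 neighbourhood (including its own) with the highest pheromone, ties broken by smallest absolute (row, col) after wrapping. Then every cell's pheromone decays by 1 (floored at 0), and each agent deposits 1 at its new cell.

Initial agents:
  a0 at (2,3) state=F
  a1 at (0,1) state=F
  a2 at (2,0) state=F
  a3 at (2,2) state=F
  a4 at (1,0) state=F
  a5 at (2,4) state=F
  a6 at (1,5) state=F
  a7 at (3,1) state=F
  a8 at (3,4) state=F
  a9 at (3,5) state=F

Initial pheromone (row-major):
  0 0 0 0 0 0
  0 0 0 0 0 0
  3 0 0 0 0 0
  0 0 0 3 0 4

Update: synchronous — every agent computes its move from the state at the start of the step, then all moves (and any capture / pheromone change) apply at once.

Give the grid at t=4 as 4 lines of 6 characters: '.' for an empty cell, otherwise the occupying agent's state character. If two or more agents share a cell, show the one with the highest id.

......
......
......
...F.F

t=1: a0@(3,3) a1@(0,0) a2@(3,5) a3@(3,3) a4@(2,0) a5@(3,5) a6@(2,0) a7@(2,0) a8@(3,5) a9@(3,5) | pheromone: 1 0 0 0 0 0 / 0 0 0 0 0 0 / 5 0 0 0 0 0 / 0 0 0 4 0 7
t=2: a0@(3,3) a1@(3,5) a2@(3,5) a3@(3,3) a4@(3,5) a5@(3,5) a6@(3,5) a7@(3,5) a8@(3,5) a9@(3,5) | pheromone: 0 0 0 0 0 0 / 0 0 0 0 0 0 / 4 0 0 0 0 0 / 0 0 0 5 0 14
t=3: a0@(3,3) a1@(3,5) a2@(3,5) a3@(3,3) a4@(3,5) a5@(3,5) a6@(3,5) a7@(3,5) a8@(3,5) a9@(3,5) | pheromone: 0 0 0 0 0 0 / 0 0 0 0 0 0 / 3 0 0 0 0 0 / 0 0 0 6 0 21
t=4: a0@(3,3) a1@(3,5) a2@(3,5) a3@(3,3) a4@(3,5) a5@(3,5) a6@(3,5) a7@(3,5) a8@(3,5) a9@(3,5) | pheromone: 0 0 0 0 0 0 / 0 0 0 0 0 0 / 2 0 0 0 0 0 / 0 0 0 7 0 28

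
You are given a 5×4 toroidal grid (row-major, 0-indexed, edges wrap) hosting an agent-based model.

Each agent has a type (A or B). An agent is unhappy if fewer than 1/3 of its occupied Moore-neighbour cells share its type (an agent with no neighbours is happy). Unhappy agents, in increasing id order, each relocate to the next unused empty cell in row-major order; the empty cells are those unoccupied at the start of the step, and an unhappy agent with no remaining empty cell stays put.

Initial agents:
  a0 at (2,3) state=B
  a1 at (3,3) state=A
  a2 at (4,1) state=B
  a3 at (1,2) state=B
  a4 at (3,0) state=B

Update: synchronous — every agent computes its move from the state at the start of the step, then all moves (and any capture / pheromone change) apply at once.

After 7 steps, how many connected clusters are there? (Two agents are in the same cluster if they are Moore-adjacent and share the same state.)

2

t=1: a0@(2,3):B a1@(0,0):A a2@(4,1):B a3@(1,2):B a4@(3,0):B
t=2: a0@(2,3):B a1@(0,1):A a2@(4,1):B a3@(1,2):B a4@(3,0):B
t=3: a0@(2,3):B a1@(0,0):A a2@(4,1):B a3@(1,2):B a4@(3,0):B
t=4: a0@(2,3):B a1@(0,1):A a2@(4,1):B a3@(1,2):B a4@(3,0):B
t=5: a0@(2,3):B a1@(0,0):A a2@(4,1):B a3@(1,2):B a4@(3,0):B
t=6: a0@(2,3):B a1@(0,1):A a2@(4,1):B a3@(1,2):B a4@(3,0):B
t=7: a0@(2,3):B a1@(0,0):A a2@(4,1):B a3@(1,2):B a4@(3,0):B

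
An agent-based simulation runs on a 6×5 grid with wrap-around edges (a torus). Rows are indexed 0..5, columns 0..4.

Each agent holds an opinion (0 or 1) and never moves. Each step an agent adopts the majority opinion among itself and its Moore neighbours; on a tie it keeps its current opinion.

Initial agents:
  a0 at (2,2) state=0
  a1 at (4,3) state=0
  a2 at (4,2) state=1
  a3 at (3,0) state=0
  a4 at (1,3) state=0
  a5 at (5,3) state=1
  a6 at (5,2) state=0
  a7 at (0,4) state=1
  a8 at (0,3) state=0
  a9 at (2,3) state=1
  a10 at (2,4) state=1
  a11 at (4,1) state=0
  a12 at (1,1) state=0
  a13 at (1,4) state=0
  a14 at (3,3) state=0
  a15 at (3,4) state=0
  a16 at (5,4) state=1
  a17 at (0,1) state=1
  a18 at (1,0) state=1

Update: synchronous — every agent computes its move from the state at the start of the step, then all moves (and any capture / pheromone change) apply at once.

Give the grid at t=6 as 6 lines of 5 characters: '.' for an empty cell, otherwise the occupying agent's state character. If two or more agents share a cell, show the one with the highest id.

.0.00
00.00
..000
0..00
.000.
..000

t=1: a0@(2,2):0 a1@(4,3):0 a2@(4,2):0 a3@(3,0):0 a4@(1,3):0 a5@(5,3):1 a6@(5,2):0 a7@(0,4):1 a8@(0,3):0 a9@(2,3):0 a10@(2,4):0 a11@(4,1):0 a12@(1,1):0 a13@(1,4):1 a14@(3,3):0 a15@(3,4):0 a16@(5,4):1 a17@(0,1):1 a18@(1,0):1
t=2: a0@(2,2):0 a1@(4,3):0 a2@(4,2):0 a3@(3,0):0 a4@(1,3):0 a5@(5,3):0 a6@(5,2):0 a7@(0,4):1 a8@(0,3):1 a9@(2,3):0 a10@(2,4):0 a11@(4,1):0 a12@(1,1):0 a13@(1,4):0 a14@(3,3):0 a15@(3,4):0 a16@(5,4):1 a17@(0,1):1 a18@(1,0):1
t=3: a0@(2,2):0 a1@(4,3):0 a2@(4,2):0 a3@(3,0):0 a4@(1,3):0 a5@(5,3):0 a6@(5,2):0 a7@(0,4):1 a8@(0,3):0 a9@(2,3):0 a10@(2,4):0 a11@(4,1):0 a12@(1,1):0 a13@(1,4):0 a14@(3,3):0 a15@(3,4):0 a16@(5,4):1 a17@(0,1):1 a18@(1,0):1
t=4: a0@(2,2):0 a1@(4,3):0 a2@(4,2):0 a3@(3,0):0 a4@(1,3):0 a5@(5,3):0 a6@(5,2):0 a7@(0,4):0 a8@(0,3):0 a9@(2,3):0 a10@(2,4):0 a11@(4,1):0 a12@(1,1):0 a13@(1,4):0 a14@(3,3):0 a15@(3,4):0 a16@(5,4):0 a17@(0,1):1 a18@(1,0):1
t=5: a0@(2,2):0 a1@(4,3):0 a2@(4,2):0 a3@(3,0):0 a4@(1,3):0 a5@(5,3):0 a6@(5,2):0 a7@(0,4):0 a8@(0,3):0 a9@(2,3):0 a10@(2,4):0 a11@(4,1):0 a12@(1,1):0 a13@(1,4):0 a14@(3,3):0 a15@(3,4):0 a16@(5,4):0 a17@(0,1):1 a18@(1,0):0
t=6: a0@(2,2):0 a1@(4,3):0 a2@(4,2):0 a3@(3,0):0 a4@(1,3):0 a5@(5,3):0 a6@(5,2):0 a7@(0,4):0 a8@(0,3):0 a9@(2,3):0 a10@(2,4):0 a11@(4,1):0 a12@(1,1):0 a13@(1,4):0 a14@(3,3):0 a15@(3,4):0 a16@(5,4):0 a17@(0,1):0 a18@(1,0):0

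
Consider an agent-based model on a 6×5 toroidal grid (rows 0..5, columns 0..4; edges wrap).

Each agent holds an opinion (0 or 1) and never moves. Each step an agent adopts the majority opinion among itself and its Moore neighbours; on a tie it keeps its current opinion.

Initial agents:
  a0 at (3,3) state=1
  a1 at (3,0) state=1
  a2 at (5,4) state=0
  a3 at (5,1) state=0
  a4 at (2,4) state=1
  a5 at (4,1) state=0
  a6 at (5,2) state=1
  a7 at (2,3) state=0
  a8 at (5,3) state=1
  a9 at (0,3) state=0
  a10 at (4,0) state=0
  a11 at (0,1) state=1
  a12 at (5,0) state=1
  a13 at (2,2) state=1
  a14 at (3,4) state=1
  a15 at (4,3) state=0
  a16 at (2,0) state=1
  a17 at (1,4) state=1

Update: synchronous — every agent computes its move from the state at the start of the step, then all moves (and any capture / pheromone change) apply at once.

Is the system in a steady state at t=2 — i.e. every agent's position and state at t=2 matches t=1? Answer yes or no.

no

t=1: a0@(3,3):1 a1@(3,0):1 a2@(5,4):0 a3@(5,1):0 a4@(2,4):1 a5@(4,1):0 a6@(5,2):0 a7@(2,3):1 a8@(5,3):0 a9@(0,3):1 a10@(4,0):0 a11@(0,1):1 a12@(5,0):0 a13@(2,2):1 a14@(3,4):1 a15@(4,3):1 a16@(2,0):1 a17@(1,4):1
t=2: a0@(3,3):1 a1@(3,0):1 a2@(5,4):0 a3@(5,1):0 a4@(2,4):1 a5@(4,1):0 a6@(5,2):0 a7@(2,3):1 a8@(5,3):0 a9@(0,3):0 a10@(4,0):0 a11@(0,1):0 a12@(5,0):0 a13@(2,2):1 a14@(3,4):1 a15@(4,3):1 a16@(2,0):1 a17@(1,4):1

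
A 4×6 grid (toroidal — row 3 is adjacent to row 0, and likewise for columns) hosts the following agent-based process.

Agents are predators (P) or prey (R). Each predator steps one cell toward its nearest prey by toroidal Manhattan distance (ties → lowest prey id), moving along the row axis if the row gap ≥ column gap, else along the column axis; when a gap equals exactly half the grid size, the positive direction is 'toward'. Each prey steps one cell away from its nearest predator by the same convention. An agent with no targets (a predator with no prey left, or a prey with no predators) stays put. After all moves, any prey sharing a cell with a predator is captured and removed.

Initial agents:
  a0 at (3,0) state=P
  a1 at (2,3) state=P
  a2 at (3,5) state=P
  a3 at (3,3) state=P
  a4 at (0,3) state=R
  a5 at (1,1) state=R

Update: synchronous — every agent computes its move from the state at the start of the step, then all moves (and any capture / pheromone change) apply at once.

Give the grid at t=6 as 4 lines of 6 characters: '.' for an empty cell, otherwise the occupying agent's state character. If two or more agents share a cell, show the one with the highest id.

...R..
..PP..
......
......

t=1: a0@(0,0):P a1@(3,3):P a2@(3,4):P a3@(0,3):P a4@(1,3):R a5@(0,1):R
t=2: a0@(0,1):P a1@(0,3):P a2@(0,4):P a3@(1,3):P a4@(2,3):R a5@(0,2):R
t=3: a0@(0,2):P a1@(0,2):P a2@(0,3):P a3@(2,3):P a4@(3,3):R
t=4: a0@(3,2):P a1@(3,2):P a2@(3,3):P a3@(3,3):P a4@(2,3):R
t=5: a0@(2,2):P a1@(2,2):P a2@(2,3):P a3@(2,3):P a4@(1,3):R
t=6: a0@(1,2):P a1@(1,2):P a2@(1,3):P a3@(1,3):P a4@(0,3):R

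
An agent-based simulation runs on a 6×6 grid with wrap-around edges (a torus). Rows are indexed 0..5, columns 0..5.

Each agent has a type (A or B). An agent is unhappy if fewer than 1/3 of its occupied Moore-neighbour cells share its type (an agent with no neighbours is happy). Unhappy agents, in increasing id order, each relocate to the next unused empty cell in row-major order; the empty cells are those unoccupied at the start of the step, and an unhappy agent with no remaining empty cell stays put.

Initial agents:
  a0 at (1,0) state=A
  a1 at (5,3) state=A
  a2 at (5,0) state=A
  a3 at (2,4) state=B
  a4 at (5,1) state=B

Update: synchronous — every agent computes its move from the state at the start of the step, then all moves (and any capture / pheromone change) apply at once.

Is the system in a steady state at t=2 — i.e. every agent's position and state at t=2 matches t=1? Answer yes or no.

t=1: a0@(1,0):A a1@(5,3):A a2@(0,0):A a3@(2,4):B a4@(0,1):B
t=2: a0@(1,0):A a1@(5,3):A a2@(0,0):A a3@(2,4):B a4@(0,2):B

no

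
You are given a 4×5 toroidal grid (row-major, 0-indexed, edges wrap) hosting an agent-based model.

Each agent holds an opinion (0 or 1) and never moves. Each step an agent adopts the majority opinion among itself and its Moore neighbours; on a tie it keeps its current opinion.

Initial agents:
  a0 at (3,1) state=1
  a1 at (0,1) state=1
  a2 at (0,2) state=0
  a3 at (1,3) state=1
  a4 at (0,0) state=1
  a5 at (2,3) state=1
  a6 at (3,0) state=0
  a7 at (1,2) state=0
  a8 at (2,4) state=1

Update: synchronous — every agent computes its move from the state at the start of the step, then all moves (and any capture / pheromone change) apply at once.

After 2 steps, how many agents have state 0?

0

t=1: a0@(3,1):1 a1@(0,1):1 a2@(0,2):1 a3@(1,3):1 a4@(0,0):1 a5@(2,3):1 a6@(3,0):1 a7@(1,2):1 a8@(2,4):1
t=2: (unchanged — steady state)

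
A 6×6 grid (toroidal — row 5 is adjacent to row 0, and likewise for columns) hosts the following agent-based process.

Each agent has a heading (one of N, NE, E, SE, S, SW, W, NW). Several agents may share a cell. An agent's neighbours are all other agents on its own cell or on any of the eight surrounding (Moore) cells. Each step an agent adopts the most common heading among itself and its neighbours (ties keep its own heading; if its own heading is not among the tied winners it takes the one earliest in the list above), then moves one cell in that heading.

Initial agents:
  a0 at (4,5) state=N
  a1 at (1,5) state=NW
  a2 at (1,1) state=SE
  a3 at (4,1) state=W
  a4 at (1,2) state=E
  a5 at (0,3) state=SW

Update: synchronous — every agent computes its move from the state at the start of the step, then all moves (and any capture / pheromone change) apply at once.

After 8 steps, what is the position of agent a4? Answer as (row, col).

t=1: a0@(3,5):N a1@(0,4):NW a2@(2,2):SE a3@(4,0):W a4@(1,3):E a5@(1,2):SW
t=2: a0@(2,5):N a1@(5,3):NW a2@(3,3):SE a3@(4,5):W a4@(1,4):E a5@(2,1):SW
t=3: a0@(1,5):N a1@(4,2):NW a2@(4,4):SE a3@(4,4):W a4@(1,5):E a5@(3,0):SW
t=4: a0@(0,5):N a1@(3,1):NW a2@(5,5):SE a3@(4,3):W a4@(1,0):E a5@(4,5):SW
t=5: a0@(5,5):N a1@(2,0):NW a2@(0,0):SE a3@(4,2):W a4@(1,1):E a5@(5,4):SW
t=6: a0@(4,5):N a1@(1,5):NW a2@(1,1):SE a3@(4,1):W a4@(1,2):E a5@(0,3):SW
t=7: a0@(3,5):N a1@(0,4):NW a2@(2,2):SE a3@(4,0):W a4@(1,3):E a5@(1,2):SW
t=8: a0@(2,5):N a1@(5,3):NW a2@(3,3):SE a3@(4,5):W a4@(1,4):E a5@(2,1):SW

(1, 4)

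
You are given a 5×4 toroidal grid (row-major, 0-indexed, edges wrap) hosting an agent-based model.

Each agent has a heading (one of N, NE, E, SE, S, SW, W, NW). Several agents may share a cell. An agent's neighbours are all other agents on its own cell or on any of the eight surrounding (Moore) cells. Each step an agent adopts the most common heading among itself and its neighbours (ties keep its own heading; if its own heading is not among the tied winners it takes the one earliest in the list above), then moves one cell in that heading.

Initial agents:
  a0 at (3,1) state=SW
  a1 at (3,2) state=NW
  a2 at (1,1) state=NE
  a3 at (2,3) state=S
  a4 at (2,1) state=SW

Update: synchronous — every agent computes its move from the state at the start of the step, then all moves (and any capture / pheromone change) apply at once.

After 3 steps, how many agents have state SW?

5

t=1: a0@(4,0):SW a1@(4,1):SW a2@(0,2):NE a3@(3,3):S a4@(3,0):SW
t=2: a0@(0,3):SW a1@(0,0):SW a2@(4,3):NE a3@(4,2):SW a4@(4,3):SW
t=3: a0@(1,2):SW a1@(1,3):SW a2@(0,2):SW a3@(0,1):SW a4@(0,2):SW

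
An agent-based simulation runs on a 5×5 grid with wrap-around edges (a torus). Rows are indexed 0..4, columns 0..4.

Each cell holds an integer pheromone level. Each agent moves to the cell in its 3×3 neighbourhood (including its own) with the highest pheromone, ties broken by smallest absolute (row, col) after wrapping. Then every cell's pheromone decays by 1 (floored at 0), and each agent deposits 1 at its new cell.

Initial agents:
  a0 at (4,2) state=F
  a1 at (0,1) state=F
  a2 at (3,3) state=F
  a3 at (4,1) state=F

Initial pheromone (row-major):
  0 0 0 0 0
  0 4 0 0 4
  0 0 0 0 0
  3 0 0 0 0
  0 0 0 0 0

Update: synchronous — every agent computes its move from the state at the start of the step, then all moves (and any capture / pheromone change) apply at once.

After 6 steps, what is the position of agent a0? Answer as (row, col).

(1, 1)

t=1: a0@(0,1) a1@(1,1) a2@(2,2) a3@(3,0) | pheromone: 0 1 0 0 0 / 0 4 0 0 3 / 0 0 1 0 0 / 3 0 0 0 0 / 0 0 0 0 0
t=2: a0@(1,1) a1@(1,1) a2@(1,1) a3@(3,0) | pheromone: 0 0 0 0 0 / 0 6 0 0 2 / 0 0 0 0 0 / 3 0 0 0 0 / 0 0 0 0 0
t=3: a0@(1,1) a1@(1,1) a2@(1,1) a3@(3,0) | pheromone: 0 0 0 0 0 / 0 8 0 0 1 / 0 0 0 0 0 / 3 0 0 0 0 / 0 0 0 0 0
t=4: a0@(1,1) a1@(1,1) a2@(1,1) a3@(3,0) | pheromone: 0 0 0 0 0 / 0 10 0 0 0 / 0 0 0 0 0 / 3 0 0 0 0 / 0 0 0 0 0
t=5: a0@(1,1) a1@(1,1) a2@(1,1) a3@(3,0) | pheromone: 0 0 0 0 0 / 0 12 0 0 0 / 0 0 0 0 0 / 3 0 0 0 0 / 0 0 0 0 0
t=6: a0@(1,1) a1@(1,1) a2@(1,1) a3@(3,0) | pheromone: 0 0 0 0 0 / 0 14 0 0 0 / 0 0 0 0 0 / 3 0 0 0 0 / 0 0 0 0 0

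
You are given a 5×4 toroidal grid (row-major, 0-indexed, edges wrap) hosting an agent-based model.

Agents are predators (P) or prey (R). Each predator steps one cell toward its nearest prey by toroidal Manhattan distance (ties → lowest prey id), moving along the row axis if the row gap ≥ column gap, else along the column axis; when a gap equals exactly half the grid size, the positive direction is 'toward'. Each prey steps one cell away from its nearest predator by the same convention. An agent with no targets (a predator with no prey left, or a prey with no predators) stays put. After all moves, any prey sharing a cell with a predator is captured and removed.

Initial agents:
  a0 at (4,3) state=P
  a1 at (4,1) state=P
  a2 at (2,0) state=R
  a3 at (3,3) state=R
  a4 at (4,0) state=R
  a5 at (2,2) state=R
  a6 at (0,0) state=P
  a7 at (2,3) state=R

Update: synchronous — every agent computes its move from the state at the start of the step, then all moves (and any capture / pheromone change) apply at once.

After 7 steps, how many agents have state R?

5

t=1: a0@(3,3):P a1@(4,0):P a2@(3,0):R a3@(2,3):R a4@(4,1):R a5@(1,2):R a6@(4,0):P a7@(1,3):R
t=2: a0@(3,0):P a1@(3,0):P a2@(3,1):R a3@(1,3):R a4@(4,2):R a5@(0,2):R a6@(3,0):P a7@(0,3):R
t=3: a0@(3,1):P a1@(3,1):P a2@(3,2):R a3@(0,3):R a4@(4,1):R a5@(1,2):R a6@(3,1):P a7@(1,3):R
t=4: a0@(3,2):P a1@(3,2):P a2@(3,3):R a3@(1,3):R a4@(0,1):R a5@(0,2):R a6@(3,2):P a7@(0,3):R
t=5: a0@(3,3):P a1@(3,3):P a2@(3,0):R a3@(0,3):R a4@(1,1):R a5@(1,2):R a6@(3,3):P a7@(1,3):R
t=6: a0@(3,0):P a1@(3,0):P a2@(3,1):R a3@(1,3):R a4@(0,1):R a5@(0,2):R a6@(3,0):P a7@(0,3):R
t=7: a0@(3,1):P a1@(3,1):P a2@(3,2):R a3@(0,3):R a4@(1,1):R a5@(1,2):R a6@(3,1):P a7@(1,3):R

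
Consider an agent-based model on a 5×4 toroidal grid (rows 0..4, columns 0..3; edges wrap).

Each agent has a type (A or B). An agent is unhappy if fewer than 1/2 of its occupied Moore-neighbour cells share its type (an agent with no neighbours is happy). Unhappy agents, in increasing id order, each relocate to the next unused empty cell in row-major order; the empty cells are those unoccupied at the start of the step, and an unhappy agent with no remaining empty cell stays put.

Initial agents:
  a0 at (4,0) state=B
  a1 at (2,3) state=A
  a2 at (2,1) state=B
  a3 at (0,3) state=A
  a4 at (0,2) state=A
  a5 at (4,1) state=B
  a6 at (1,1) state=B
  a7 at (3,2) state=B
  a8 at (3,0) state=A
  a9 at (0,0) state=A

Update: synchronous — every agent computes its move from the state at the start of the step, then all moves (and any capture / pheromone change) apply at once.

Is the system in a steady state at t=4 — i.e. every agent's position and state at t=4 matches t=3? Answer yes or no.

no

t=1: a0@(0,1):B a1@(2,3):A a2@(2,1):B a3@(0,3):A a4@(1,0):A a5@(1,2):B a6@(1,3):B a7@(3,2):B a8@(2,0):A a9@(2,2):A
t=2: a0@(0,1):B a1@(2,3):A a2@(0,0):B a3@(0,2):A a4@(1,0):A a5@(1,2):B a6@(1,1):B a7@(3,0):B a8@(2,0):A a9@(3,1):A
t=3: a0@(0,1):B a1@(2,3):A a2@(0,0):B a3@(0,3):A a4@(1,3):A a5@(1,2):B a6@(1,1):B a7@(2,1):B a8@(2,0):A a9@(3,1):A
t=4: a0@(0,1):B a1@(2,3):A a2@(0,0):B a3@(0,2):A a4@(1,3):A a5@(1,2):B a6@(1,1):B a7@(2,1):B a8@(2,0):A a9@(3,1):A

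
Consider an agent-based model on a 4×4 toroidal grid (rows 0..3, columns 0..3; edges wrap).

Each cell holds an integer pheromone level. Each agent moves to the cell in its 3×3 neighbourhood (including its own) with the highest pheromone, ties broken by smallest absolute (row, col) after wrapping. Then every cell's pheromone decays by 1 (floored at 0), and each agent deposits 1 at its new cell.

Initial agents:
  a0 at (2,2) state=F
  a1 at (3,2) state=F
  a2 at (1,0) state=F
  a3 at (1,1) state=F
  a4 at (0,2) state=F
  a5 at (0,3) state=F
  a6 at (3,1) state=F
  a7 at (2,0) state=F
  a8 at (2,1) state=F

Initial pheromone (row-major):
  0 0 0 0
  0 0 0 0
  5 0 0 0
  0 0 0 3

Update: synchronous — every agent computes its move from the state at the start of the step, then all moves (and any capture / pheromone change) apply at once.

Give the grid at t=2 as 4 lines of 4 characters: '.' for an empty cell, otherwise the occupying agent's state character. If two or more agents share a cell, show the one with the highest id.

....
....
F...
....

t=1: a0@(3,3) a1@(3,3) a2@(2,0) a3@(2,0) a4@(3,3) a5@(3,3) a6@(2,0) a7@(2,0) a8@(2,0) | pheromone: 0 0 0 0 / 0 0 0 0 / 9 0 0 0 / 0 0 0 6
t=2: a0@(2,0) a1@(2,0) a2@(2,0) a3@(2,0) a4@(2,0) a5@(2,0) a6@(2,0) a7@(2,0) a8@(2,0) | pheromone: 0 0 0 0 / 0 0 0 0 / 17 0 0 0 / 0 0 0 5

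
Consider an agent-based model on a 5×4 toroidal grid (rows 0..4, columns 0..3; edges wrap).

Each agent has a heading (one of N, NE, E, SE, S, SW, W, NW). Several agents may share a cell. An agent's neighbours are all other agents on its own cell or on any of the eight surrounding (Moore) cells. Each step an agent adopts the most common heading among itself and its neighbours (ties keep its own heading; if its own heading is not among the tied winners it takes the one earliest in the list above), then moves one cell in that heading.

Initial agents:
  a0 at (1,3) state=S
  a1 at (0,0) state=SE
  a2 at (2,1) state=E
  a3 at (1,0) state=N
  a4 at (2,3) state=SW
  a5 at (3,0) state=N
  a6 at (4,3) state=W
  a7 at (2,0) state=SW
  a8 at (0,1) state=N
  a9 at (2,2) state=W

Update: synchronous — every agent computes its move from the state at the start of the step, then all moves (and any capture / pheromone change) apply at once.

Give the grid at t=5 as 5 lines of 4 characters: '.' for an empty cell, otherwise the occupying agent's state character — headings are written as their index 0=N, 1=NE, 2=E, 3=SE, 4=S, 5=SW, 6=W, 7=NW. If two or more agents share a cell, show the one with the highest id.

..5.
.55.
..55
..55
..5.

t=1: a0@(2,2):SW a1@(4,0):N a2@(1,1):N a3@(0,0):N a4@(3,2):SW a5@(4,3):SW a6@(4,2):W a7@(3,3):SW a8@(4,1):N a9@(2,1):W
t=2: a0@(3,1):SW a1@(3,0):N a2@(0,1):N a3@(4,0):N a4@(4,1):SW a5@(0,2):SW a6@(0,1):SW a7@(4,2):SW a8@(3,1):N a9@(3,0):SW
t=3: a0@(4,0):SW a1@(2,0):N a2@(1,0):SW a3@(3,0):N a4@(0,0):SW a5@(1,1):SW a6@(1,0):SW a7@(0,1):SW a8@(4,0):SW a9@(4,3):SW
t=4: a0@(0,3):SW a1@(3,3):SW a2@(2,3):SW a3@(4,3):SW a4@(1,3):SW a5@(2,0):SW a6@(2,3):SW a7@(1,0):SW a8@(0,3):SW a9@(0,2):SW
t=5: a0@(1,2):SW a1@(4,2):SW a2@(3,2):SW a3@(0,2):SW a4@(2,2):SW a5@(3,3):SW a6@(3,2):SW a7@(2,3):SW a8@(1,2):SW a9@(1,1):SW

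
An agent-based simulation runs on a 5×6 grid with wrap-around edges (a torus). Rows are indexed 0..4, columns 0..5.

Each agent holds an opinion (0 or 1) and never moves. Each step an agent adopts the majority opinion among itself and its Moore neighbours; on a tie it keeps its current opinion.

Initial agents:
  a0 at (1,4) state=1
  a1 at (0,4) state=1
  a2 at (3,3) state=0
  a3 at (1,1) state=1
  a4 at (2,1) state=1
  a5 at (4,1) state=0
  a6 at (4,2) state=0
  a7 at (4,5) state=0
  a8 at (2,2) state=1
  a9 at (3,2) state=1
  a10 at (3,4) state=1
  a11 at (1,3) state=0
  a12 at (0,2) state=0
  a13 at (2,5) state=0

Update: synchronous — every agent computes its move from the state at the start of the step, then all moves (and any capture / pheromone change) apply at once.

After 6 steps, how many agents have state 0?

t=1: a0@(1,4):1 a1@(0,4):1 a2@(3,3):1 a3@(1,1):1 a4@(2,1):1 a5@(4,1):0 a6@(4,2):0 a7@(4,5):1 a8@(2,2):1 a9@(3,2):1 a10@(3,4):0 a11@(1,3):1 a12@(0,2):0 a13@(2,5):1
t=2: a0@(1,4):1 a1@(0,4):1 a2@(3,3):1 a3@(1,1):1 a4@(2,1):1 a5@(4,1):0 a6@(4,2):0 a7@(4,5):1 a8@(2,2):1 a9@(3,2):1 a10@(3,4):1 a11@(1,3):1 a12@(0,2):0 a13@(2,5):1
t=3: (unchanged — steady state)

3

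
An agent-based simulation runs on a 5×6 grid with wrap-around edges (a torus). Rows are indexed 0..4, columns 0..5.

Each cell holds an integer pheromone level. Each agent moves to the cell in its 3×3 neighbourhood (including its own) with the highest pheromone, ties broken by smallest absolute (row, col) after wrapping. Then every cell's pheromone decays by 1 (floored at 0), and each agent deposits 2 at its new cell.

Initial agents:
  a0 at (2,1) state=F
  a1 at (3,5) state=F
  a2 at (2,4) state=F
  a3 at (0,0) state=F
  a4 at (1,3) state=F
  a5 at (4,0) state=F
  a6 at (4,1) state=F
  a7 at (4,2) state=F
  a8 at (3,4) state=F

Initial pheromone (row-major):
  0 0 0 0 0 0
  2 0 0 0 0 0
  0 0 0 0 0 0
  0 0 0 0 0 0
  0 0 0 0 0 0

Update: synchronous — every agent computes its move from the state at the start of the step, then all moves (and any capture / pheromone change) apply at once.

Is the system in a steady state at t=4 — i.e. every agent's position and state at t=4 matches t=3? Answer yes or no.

t=1: a0@(1,0) a1@(2,0) a2@(1,3) a3@(1,0) a4@(0,2) a5@(0,0) a6@(0,0) a7@(0,1) a8@(2,3) | pheromone: 4 2 2 0 0 0 / 5 0 0 2 0 0 / 2 0 0 2 0 0 / 0 0 0 0 0 0 / 0 0 0 0 0 0
t=2: a0@(1,0) a1@(1,0) a2@(0,2) a3@(1,0) a4@(0,1) a5@(1,0) a6@(1,0) a7@(1,0) a8@(1,3) | pheromone: 3 3 3 0 0 0 / 16 0 0 3 0 0 / 1 0 0 1 0 0 / 0 0 0 0 0 0 / 0 0 0 0 0 0
t=3: a0@(1,0) a1@(1,0) a2@(0,1) a3@(1,0) a4@(1,0) a5@(1,0) a6@(1,0) a7@(1,0) a8@(0,2) | pheromone: 2 4 4 0 0 0 / 29 0 0 2 0 0 / 0 0 0 0 0 0 / 0 0 0 0 0 0 / 0 0 0 0 0 0
t=4: a0@(1,0) a1@(1,0) a2@(1,0) a3@(1,0) a4@(1,0) a5@(1,0) a6@(1,0) a7@(1,0) a8@(0,1) | pheromone: 1 5 3 0 0 0 / 44 0 0 1 0 0 / 0 0 0 0 0 0 / 0 0 0 0 0 0 / 0 0 0 0 0 0

no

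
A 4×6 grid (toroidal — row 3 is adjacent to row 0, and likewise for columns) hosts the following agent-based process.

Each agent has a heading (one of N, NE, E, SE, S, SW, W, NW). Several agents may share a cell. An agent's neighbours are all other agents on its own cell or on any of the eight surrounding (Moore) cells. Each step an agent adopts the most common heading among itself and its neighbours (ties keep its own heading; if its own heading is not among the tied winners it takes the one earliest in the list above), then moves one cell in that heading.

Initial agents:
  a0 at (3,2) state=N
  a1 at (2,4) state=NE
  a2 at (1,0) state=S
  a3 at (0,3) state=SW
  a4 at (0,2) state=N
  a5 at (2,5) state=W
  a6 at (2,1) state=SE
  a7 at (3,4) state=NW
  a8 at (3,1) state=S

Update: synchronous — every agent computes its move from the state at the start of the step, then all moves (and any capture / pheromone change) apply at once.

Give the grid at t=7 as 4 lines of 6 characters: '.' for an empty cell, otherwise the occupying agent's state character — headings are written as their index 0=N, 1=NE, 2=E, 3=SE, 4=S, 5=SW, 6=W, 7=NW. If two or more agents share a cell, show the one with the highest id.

0000..
.000..
......
.0....

t=1: a0@(2,2):N a1@(1,5):NE a2@(2,0):S a3@(3,3):N a4@(3,2):N a5@(2,4):W a6@(3,1):S a7@(2,3):NW a8@(2,1):N
t=2: a0@(1,2):N a1@(0,0):NE a2@(3,0):S a3@(2,3):N a4@(2,2):N a5@(2,3):W a6@(2,1):N a7@(1,3):N a8@(1,1):N
t=3: a0@(0,2):N a1@(3,1):NE a2@(0,0):S a3@(1,3):N a4@(1,2):N a5@(1,3):N a6@(1,1):N a7@(0,3):N a8@(0,1):N
t=4: a0@(3,2):N a1@(2,1):N a2@(3,0):N a3@(0,3):N a4@(0,2):N a5@(0,3):N a6@(0,1):N a7@(3,3):N a8@(3,1):N
t=5: a0@(2,2):N a1@(1,1):N a2@(2,0):N a3@(3,3):N a4@(3,2):N a5@(3,3):N a6@(3,1):N a7@(2,3):N a8@(2,1):N
t=6: a0@(1,2):N a1@(0,1):N a2@(1,0):N a3@(2,3):N a4@(2,2):N a5@(2,3):N a6@(2,1):N a7@(1,3):N a8@(1,1):N
t=7: a0@(0,2):N a1@(3,1):N a2@(0,0):N a3@(1,3):N a4@(1,2):N a5@(1,3):N a6@(1,1):N a7@(0,3):N a8@(0,1):N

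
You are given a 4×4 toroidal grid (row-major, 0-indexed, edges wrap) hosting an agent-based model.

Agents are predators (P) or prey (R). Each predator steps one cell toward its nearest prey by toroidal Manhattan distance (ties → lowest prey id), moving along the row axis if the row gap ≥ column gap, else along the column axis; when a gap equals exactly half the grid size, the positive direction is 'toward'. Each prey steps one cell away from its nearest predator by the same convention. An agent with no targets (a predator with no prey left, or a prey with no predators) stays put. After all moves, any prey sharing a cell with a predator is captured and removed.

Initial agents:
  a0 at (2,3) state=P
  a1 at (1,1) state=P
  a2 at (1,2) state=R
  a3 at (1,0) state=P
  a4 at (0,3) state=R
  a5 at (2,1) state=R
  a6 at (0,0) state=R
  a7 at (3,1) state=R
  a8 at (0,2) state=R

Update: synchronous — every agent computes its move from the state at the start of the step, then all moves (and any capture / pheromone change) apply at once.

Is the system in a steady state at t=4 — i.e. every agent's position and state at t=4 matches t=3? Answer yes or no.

t=1: a0@(1,3):P a1@(1,2):P a3@(0,0):P a4@(3,3):R a5@(3,1):R a6@(3,0):R a7@(2,1):R a8@(3,2):R
t=2: a0@(2,3):P a1@(2,2):P a3@(3,0):P a5@(2,1):R a6@(2,0):R a7@(3,1):R
t=3: a0@(2,0):P a1@(2,1):P a3@(2,0):P a7@(3,2):R
t=4: a0@(2,1):P a1@(3,1):P a3@(2,1):P a7@(0,2):R

no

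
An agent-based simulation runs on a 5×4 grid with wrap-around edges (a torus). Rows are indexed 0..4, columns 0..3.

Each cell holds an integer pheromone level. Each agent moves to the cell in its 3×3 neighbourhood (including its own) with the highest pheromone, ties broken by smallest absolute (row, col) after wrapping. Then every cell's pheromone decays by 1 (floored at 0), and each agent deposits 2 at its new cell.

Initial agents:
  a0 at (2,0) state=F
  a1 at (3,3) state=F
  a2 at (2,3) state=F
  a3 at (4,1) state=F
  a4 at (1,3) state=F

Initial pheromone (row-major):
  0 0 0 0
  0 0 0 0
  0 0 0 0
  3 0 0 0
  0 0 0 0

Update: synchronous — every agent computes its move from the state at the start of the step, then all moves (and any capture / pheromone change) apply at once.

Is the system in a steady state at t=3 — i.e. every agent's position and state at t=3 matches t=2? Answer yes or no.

t=1: a0@(3,0) a1@(3,0) a2@(3,0) a3@(3,0) a4@(0,0) | pheromone: 2 0 0 0 / 0 0 0 0 / 0 0 0 0 / 10 0 0 0 / 0 0 0 0
t=2: a0@(3,0) a1@(3,0) a2@(3,0) a3@(3,0) a4@(0,0) | pheromone: 3 0 0 0 / 0 0 0 0 / 0 0 0 0 / 17 0 0 0 / 0 0 0 0
t=3: a0@(3,0) a1@(3,0) a2@(3,0) a3@(3,0) a4@(0,0) | pheromone: 4 0 0 0 / 0 0 0 0 / 0 0 0 0 / 24 0 0 0 / 0 0 0 0

yes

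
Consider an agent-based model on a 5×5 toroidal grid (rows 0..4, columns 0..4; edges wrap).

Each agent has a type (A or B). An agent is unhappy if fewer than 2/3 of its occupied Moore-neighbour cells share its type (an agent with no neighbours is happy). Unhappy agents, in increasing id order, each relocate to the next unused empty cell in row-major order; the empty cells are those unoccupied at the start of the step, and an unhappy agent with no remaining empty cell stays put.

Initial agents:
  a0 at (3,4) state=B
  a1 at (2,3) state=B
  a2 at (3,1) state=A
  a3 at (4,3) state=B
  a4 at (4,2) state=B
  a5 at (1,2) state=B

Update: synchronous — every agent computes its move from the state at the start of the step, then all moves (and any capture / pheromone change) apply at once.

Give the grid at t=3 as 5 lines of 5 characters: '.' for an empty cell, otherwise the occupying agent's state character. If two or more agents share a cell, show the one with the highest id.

A..B.
..B..
...B.
....B
...B.

t=1: a0@(3,4):B a1@(2,3):B a2@(0,0):A a3@(4,3):B a4@(0,1):B a5@(1,2):B
t=2: a0@(3,4):B a1@(2,3):B a2@(0,2):A a3@(4,3):B a4@(0,3):B a5@(1,2):B
t=3: a0@(3,4):B a1@(2,3):B a2@(0,0):A a3@(4,3):B a4@(0,3):B a5@(1,2):B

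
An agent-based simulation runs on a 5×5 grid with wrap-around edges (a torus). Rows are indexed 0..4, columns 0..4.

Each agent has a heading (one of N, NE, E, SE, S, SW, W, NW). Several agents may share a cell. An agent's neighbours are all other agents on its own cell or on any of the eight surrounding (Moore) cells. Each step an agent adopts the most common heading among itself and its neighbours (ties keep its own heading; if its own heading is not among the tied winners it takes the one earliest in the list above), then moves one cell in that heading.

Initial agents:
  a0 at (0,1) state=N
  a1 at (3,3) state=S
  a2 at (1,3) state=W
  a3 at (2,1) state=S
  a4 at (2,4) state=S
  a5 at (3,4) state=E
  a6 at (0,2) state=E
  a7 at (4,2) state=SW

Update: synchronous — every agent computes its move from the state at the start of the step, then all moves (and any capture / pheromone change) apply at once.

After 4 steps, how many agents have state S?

7

t=1: a0@(4,1):N a1@(4,3):S a2@(1,2):W a3@(3,1):S a4@(3,4):S a5@(4,4):S a6@(0,3):E a7@(0,1):SW
t=2: a0@(3,1):N a1@(0,3):S a2@(1,1):W a3@(4,1):S a4@(4,4):S a5@(0,4):S a6@(1,3):S a7@(1,0):SW
t=3: a0@(2,1):N a1@(1,3):S a2@(1,0):W a3@(0,1):S a4@(0,4):S a5@(1,4):S a6@(2,3):S a7@(2,4):SW
t=4: a0@(1,1):N a1@(2,3):S a2@(2,0):S a3@(1,1):S a4@(1,4):S a5@(2,4):S a6@(3,3):S a7@(3,4):S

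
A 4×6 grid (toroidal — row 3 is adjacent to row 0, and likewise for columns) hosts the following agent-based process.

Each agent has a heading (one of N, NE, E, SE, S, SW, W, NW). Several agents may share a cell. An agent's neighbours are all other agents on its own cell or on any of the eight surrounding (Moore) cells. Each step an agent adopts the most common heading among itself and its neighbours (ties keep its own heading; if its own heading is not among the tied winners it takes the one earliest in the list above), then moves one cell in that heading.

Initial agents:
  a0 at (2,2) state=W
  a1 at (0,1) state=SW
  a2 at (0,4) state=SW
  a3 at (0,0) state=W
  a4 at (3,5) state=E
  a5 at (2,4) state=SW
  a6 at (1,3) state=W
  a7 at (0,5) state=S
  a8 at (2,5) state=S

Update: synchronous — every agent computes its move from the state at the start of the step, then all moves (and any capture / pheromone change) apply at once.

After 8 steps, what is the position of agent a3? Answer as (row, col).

(3, 5)

t=1: a0@(2,1):W a1@(1,0):SW a2@(1,3):SW a3@(0,5):W a4@(0,5):S a5@(3,3):SW a6@(1,2):W a7@(1,5):S a8@(3,5):S
t=2: a0@(2,0):W a1@(2,0):S a2@(2,2):SW a3@(1,5):S a4@(1,5):S a5@(0,2):SW a6@(1,1):W a7@(2,5):S a8@(0,5):S
t=3: a0@(3,0):S a1@(3,0):S a2@(3,1):SW a3@(2,5):S a4@(2,5):S a5@(1,1):SW a6@(1,0):W a7@(3,5):S a8@(1,5):S
t=4: a0@(0,0):S a1@(0,0):S a2@(0,1):S a3@(3,5):S a4@(3,5):S a5@(2,0):SW a6@(2,0):S a7@(0,5):S a8@(2,5):S
t=5: a0@(1,0):S a1@(1,0):S a2@(1,1):S a3@(0,5):S a4@(0,5):S a5@(3,0):S a6@(3,0):S a7@(1,5):S a8@(3,5):S
t=6: a0@(2,0):S a1@(2,0):S a2@(2,1):S a3@(1,5):S a4@(1,5):S a5@(0,0):S a6@(0,0):S a7@(2,5):S a8@(0,5):S
t=7: a0@(3,0):S a1@(3,0):S a2@(3,1):S a3@(2,5):S a4@(2,5):S a5@(1,0):S a6@(1,0):S a7@(3,5):S a8@(1,5):S
t=8: a0@(0,0):S a1@(0,0):S a2@(0,1):S a3@(3,5):S a4@(3,5):S a5@(2,0):S a6@(2,0):S a7@(0,5):S a8@(2,5):S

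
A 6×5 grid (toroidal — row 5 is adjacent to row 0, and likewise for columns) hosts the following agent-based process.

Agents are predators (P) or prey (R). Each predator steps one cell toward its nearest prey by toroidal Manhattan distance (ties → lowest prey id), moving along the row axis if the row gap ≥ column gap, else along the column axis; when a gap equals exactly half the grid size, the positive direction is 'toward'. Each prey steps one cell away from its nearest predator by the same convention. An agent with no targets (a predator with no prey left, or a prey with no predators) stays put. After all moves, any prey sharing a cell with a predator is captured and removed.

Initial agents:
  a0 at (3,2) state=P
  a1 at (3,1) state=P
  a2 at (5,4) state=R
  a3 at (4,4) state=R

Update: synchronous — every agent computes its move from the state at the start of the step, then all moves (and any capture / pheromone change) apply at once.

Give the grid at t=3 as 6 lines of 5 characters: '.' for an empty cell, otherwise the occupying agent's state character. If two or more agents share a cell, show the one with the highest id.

R...R
.....
.....
.....
....P
P....

t=1: a0@(3,3):P a1@(3,0):P a2@(0,4):R a3@(4,0):R
t=2: a0@(3,4):P a1@(4,0):P a2@(5,4):R a3@(5,0):R
t=3: a0@(4,4):P a1@(5,0):P a2@(0,4):R a3@(0,0):R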